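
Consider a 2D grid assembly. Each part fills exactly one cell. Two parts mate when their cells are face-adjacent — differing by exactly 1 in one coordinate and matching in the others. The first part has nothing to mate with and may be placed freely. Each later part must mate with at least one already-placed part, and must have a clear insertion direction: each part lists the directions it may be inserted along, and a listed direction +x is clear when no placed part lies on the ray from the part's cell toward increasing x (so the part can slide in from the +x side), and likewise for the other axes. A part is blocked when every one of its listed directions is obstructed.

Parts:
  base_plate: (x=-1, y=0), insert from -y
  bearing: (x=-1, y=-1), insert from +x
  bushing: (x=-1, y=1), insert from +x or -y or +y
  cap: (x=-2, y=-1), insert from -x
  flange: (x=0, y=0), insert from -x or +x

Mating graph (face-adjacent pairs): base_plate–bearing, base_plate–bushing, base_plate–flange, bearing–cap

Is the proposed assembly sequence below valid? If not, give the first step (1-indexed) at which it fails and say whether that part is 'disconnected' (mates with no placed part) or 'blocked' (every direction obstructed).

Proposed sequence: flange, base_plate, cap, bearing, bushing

1. flange@(0, 0) [-x clear] — {flange}
2. base_plate@(-1, 0) [-y clear] — {base_plate, flange}
3. cap@(-2, -1) — no placed neighbour ⇒ disconnected

Invalid at step 3 (disconnected)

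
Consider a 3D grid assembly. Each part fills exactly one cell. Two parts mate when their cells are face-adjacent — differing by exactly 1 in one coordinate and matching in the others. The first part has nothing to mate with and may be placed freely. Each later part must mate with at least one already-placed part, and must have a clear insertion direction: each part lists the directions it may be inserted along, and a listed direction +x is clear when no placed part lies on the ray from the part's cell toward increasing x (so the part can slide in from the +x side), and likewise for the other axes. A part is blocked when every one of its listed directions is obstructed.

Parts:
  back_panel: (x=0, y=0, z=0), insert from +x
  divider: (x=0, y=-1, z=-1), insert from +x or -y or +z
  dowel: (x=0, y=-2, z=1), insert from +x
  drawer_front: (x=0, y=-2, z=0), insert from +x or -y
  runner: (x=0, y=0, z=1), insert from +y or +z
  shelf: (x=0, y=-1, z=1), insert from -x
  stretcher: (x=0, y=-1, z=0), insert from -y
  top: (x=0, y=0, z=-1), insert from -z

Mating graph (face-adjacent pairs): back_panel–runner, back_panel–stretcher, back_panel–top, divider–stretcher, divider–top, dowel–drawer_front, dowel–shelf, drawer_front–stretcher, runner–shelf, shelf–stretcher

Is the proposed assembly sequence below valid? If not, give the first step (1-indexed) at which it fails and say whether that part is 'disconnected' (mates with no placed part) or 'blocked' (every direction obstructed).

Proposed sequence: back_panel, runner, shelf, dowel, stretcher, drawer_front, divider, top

1. back_panel@(0, 0, 0) [+x clear] — {back_panel}
2. runner@(0, 0, 1) [+y clear] — {back_panel, runner}
3. shelf@(0, -1, 1) [-x clear] — {back_panel, runner, shelf}
4. dowel@(0, -2, 1) [+x clear] — {back_panel, dowel, runner, shelf}
5. stretcher@(0, -1, 0) [-y clear] — {back_panel, dowel, runner, shelf, stretcher}
6. drawer_front@(0, -2, 0) [+x clear] — {back_panel, dowel, drawer_front, runner, shelf, stretcher}
7. divider@(0, -1, -1) [+x clear] — {back_panel, divider, dowel, drawer_front, runner, shelf, stretcher}
8. top@(0, 0, -1) [-z clear] — {back_panel, divider, dowel, drawer_front, runner, shelf, stretcher, top}

Valid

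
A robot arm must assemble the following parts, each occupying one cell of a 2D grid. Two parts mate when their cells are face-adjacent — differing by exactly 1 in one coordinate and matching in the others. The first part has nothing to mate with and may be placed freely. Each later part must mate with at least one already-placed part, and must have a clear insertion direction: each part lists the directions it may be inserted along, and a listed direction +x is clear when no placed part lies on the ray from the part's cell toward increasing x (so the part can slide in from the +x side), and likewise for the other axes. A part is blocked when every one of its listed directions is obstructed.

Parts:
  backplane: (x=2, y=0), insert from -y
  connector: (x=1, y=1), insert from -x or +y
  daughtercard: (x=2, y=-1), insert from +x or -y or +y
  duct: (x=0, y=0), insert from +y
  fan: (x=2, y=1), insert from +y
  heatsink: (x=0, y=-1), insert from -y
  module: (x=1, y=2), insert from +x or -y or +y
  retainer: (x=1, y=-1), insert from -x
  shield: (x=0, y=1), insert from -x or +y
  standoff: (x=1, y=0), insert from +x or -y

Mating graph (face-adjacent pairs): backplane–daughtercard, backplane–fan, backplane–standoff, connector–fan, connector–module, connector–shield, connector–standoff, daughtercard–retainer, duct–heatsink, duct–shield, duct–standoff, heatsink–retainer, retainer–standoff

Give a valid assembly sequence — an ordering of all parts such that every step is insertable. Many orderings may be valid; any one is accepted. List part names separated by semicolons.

duct; shield; connector; fan; backplane; daughtercard; module; standoff; retainer; heatsink

1. duct@(0, 0) [+y clear] — {duct}
2. shield@(0, 1) [-x clear] — {duct, shield}
3. connector@(1, 1) [+y clear] — {connector, duct, shield}
4. fan@(2, 1) [+y clear] — {connector, duct, fan, shield}
5. backplane@(2, 0) [-y clear] — {backplane, connector, duct, fan, shield}
6. daughtercard@(2, -1) [+x clear] — {backplane, connector, daughtercard, duct, fan, shield}
7. module@(1, 2) [+x clear] — {backplane, connector, daughtercard, duct, fan, module, shield}
8. standoff@(1, 0) [-y clear] — {backplane, connector, daughtercard, duct, fan, module, shield, standoff}
9. retainer@(1, -1) [-x clear] — {backplane, connector, daughtercard, duct, fan, module, retainer, shield, standoff}
10. heatsink@(0, -1) [-y clear] — {backplane, connector, daughtercard, duct, fan, heatsink, module, retainer, shield, standoff}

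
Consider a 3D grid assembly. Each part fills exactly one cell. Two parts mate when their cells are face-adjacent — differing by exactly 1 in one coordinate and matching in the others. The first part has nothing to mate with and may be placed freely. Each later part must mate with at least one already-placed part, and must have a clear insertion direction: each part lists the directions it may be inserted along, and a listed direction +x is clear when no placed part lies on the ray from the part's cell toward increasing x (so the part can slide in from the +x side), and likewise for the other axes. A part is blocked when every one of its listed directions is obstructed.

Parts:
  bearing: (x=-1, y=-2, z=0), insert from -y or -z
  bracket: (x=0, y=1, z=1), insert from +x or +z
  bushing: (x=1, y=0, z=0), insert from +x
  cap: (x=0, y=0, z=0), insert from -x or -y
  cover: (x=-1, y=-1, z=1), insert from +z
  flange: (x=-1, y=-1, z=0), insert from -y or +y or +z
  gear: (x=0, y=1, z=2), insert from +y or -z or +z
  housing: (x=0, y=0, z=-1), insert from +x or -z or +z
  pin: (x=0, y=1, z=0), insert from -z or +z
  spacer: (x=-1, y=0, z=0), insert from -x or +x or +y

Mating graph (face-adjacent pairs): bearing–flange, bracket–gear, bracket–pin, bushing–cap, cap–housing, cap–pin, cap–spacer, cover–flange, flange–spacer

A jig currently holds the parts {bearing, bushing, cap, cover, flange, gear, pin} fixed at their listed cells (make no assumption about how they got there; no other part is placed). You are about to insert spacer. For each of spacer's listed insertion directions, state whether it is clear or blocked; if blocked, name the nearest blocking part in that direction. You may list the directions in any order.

-x: ray from spacer(-1, 0, 0) has no placed part ⇒ clear
+x: nearest on ray is cap@(0, 0, 0) ⇒ blocked
+y: ray from spacer(-1, 0, 0) has no placed part ⇒ clear

+x: blocked by cap; +y: clear; -x: clear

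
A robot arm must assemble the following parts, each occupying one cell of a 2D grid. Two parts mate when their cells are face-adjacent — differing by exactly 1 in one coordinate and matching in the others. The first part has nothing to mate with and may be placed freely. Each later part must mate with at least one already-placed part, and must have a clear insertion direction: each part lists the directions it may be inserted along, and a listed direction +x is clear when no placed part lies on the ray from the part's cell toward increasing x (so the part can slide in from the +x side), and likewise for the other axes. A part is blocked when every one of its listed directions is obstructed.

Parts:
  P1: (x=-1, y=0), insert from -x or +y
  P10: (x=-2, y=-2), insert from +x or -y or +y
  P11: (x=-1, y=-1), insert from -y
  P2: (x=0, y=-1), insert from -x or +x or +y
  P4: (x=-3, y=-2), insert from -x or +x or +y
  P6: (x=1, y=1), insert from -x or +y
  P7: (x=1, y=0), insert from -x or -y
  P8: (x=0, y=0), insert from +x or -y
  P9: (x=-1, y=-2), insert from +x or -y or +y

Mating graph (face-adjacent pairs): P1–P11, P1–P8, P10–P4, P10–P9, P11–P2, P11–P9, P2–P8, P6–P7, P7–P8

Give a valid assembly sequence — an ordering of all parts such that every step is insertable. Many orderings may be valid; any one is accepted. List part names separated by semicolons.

P1; P8; P7; P2; P6; P11; P9; P10; P4

1. P1@(-1, 0) [-x clear] — {P1}
2. P8@(0, 0) [+x clear] — {P1, P8}
3. P7@(1, 0) [-y clear] — {P1, P7, P8}
4. P2@(0, -1) [-x clear] — {P1, P2, P7, P8}
5. P6@(1, 1) [-x clear] — {P1, P2, P6, P7, P8}
6. P11@(-1, -1) [-y clear] — {P1, P11, P2, P6, P7, P8}
7. P9@(-1, -2) [+x clear] — {P1, P11, P2, P6, P7, P8, P9}
8. P10@(-2, -2) [-y clear] — {P1, P10, P11, P2, P6, P7, P8, P9}
9. P4@(-3, -2) [-x clear] — {P1, P10, P11, P2, P4, P6, P7, P8, P9}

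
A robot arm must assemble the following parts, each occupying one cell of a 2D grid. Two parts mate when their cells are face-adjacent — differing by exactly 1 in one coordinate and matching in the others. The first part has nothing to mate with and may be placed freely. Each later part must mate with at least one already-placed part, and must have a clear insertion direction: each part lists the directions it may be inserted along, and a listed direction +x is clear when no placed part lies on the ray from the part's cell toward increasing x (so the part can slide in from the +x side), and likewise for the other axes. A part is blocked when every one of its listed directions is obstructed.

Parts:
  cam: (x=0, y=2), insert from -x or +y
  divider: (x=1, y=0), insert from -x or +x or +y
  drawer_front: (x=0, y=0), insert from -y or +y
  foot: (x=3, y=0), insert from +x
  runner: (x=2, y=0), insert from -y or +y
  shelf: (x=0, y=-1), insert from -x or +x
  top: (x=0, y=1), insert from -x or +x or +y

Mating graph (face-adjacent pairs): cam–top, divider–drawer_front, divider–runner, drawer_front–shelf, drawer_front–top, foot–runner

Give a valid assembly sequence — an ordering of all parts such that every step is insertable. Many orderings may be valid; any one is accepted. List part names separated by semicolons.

top; cam; drawer_front; divider; runner; foot; shelf

1. top@(0, 1) [-x clear] — {top}
2. cam@(0, 2) [-x clear] — {cam, top}
3. drawer_front@(0, 0) [-y clear] — {cam, drawer_front, top}
4. divider@(1, 0) [+x clear] — {cam, divider, drawer_front, top}
5. runner@(2, 0) [-y clear] — {cam, divider, drawer_front, runner, top}
6. foot@(3, 0) [+x clear] — {cam, divider, drawer_front, foot, runner, top}
7. shelf@(0, -1) [-x clear] — {cam, divider, drawer_front, foot, runner, shelf, top}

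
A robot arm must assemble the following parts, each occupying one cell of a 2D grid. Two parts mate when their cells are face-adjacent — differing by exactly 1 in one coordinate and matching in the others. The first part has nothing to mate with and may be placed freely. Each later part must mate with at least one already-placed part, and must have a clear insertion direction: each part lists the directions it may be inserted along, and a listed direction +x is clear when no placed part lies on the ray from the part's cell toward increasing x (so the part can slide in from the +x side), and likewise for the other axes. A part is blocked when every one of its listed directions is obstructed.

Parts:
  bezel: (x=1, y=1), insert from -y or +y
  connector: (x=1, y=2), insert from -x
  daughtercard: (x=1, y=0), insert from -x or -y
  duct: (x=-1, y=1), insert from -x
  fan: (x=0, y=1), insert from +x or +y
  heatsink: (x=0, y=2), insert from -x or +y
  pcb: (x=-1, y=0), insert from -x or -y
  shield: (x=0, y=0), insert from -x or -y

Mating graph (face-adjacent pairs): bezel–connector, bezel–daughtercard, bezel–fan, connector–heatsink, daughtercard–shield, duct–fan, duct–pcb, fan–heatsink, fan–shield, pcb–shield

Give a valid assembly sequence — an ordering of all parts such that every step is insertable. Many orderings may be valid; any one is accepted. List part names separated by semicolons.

daughtercard; bezel; shield; pcb; duct; fan; connector; heatsink

1. daughtercard@(1, 0) [-x clear] — {daughtercard}
2. bezel@(1, 1) [+y clear] — {bezel, daughtercard}
3. shield@(0, 0) [-x clear] — {bezel, daughtercard, shield}
4. pcb@(-1, 0) [-x clear] — {bezel, daughtercard, pcb, shield}
5. duct@(-1, 1) [-x clear] — {bezel, daughtercard, duct, pcb, shield}
6. fan@(0, 1) [+y clear] — {bezel, daughtercard, duct, fan, pcb, shield}
7. connector@(1, 2) [-x clear] — {bezel, connector, daughtercard, duct, fan, pcb, shield}
8. heatsink@(0, 2) [-x clear] — {bezel, connector, daughtercard, duct, fan, heatsink, pcb, shield}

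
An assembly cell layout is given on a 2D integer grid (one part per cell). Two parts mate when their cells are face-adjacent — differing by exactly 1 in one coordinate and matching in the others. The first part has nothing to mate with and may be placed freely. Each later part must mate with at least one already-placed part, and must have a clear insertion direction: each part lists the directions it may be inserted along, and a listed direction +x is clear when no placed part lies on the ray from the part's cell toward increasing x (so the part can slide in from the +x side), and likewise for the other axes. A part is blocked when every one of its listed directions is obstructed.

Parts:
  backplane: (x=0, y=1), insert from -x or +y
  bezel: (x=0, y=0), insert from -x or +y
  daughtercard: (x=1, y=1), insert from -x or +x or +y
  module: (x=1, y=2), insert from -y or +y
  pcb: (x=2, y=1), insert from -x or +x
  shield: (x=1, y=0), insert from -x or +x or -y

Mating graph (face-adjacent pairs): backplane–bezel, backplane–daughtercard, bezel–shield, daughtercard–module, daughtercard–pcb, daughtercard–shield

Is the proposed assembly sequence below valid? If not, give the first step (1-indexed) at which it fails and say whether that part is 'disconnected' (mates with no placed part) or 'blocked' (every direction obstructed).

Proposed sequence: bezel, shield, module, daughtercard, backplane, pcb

Invalid at step 3 (disconnected)

1. bezel@(0, 0) [-x clear] — {bezel}
2. shield@(1, 0) [+x clear] — {bezel, shield}
3. module@(1, 2) — no placed neighbour ⇒ disconnected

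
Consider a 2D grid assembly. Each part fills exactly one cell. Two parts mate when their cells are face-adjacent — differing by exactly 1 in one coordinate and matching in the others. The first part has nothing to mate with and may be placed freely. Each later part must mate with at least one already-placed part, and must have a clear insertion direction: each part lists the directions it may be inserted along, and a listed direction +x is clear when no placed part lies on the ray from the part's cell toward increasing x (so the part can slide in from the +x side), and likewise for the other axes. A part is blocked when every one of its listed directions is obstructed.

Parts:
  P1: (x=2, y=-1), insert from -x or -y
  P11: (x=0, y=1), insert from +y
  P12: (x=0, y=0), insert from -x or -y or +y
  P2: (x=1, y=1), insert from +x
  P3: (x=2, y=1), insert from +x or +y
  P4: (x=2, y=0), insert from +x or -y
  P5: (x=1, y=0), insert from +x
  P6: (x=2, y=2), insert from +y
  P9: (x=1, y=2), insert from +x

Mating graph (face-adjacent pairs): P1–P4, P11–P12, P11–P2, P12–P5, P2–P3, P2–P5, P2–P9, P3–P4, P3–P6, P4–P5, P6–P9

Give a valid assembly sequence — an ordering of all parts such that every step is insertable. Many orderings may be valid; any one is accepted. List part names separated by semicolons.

P12; P11; P2; P3; P9; P6; P5; P4; P1

1. P12@(0, 0) [-x clear] — {P12}
2. P11@(0, 1) [+y clear] — {P11, P12}
3. P2@(1, 1) [+x clear] — {P11, P12, P2}
4. P3@(2, 1) [+x clear] — {P11, P12, P2, P3}
5. P9@(1, 2) [+x clear] — {P11, P12, P2, P3, P9}
6. P6@(2, 2) [+y clear] — {P11, P12, P2, P3, P6, P9}
7. P5@(1, 0) [+x clear] — {P11, P12, P2, P3, P5, P6, P9}
8. P4@(2, 0) [+x clear] — {P11, P12, P2, P3, P4, P5, P6, P9}
9. P1@(2, -1) [-x clear] — {P1, P11, P12, P2, P3, P4, P5, P6, P9}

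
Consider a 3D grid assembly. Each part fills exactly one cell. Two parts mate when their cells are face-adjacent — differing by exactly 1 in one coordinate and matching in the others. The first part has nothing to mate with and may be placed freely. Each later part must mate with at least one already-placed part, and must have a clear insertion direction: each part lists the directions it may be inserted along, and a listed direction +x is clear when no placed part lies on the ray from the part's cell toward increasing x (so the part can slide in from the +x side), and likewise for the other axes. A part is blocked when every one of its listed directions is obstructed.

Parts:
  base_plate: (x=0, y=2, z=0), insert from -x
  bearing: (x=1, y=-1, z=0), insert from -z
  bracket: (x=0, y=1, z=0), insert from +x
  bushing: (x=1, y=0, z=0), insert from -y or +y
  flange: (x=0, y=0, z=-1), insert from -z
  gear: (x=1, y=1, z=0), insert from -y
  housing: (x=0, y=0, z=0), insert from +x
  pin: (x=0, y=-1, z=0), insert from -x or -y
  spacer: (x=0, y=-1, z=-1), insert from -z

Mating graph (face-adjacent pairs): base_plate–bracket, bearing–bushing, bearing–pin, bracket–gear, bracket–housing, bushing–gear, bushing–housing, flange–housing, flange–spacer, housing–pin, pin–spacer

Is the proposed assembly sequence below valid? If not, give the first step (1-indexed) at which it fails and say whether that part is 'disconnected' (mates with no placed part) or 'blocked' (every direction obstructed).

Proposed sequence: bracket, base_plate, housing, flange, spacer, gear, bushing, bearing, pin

Valid

1. bracket@(0, 1, 0) [+x clear] — {bracket}
2. base_plate@(0, 2, 0) [-x clear] — {base_plate, bracket}
3. housing@(0, 0, 0) [+x clear] — {base_plate, bracket, housing}
4. flange@(0, 0, -1) [-z clear] — {base_plate, bracket, flange, housing}
5. spacer@(0, -1, -1) [-z clear] — {base_plate, bracket, flange, housing, spacer}
6. gear@(1, 1, 0) [-y clear] — {base_plate, bracket, flange, gear, housing, spacer}
7. bushing@(1, 0, 0) [-y clear] — {base_plate, bracket, bushing, flange, gear, housing, spacer}
8. bearing@(1, -1, 0) [-z clear] — {base_plate, bearing, bracket, bushing, flange, gear, housing, spacer}
9. pin@(0, -1, 0) [-x clear] — {base_plate, bearing, bracket, bushing, flange, gear, housing, pin, spacer}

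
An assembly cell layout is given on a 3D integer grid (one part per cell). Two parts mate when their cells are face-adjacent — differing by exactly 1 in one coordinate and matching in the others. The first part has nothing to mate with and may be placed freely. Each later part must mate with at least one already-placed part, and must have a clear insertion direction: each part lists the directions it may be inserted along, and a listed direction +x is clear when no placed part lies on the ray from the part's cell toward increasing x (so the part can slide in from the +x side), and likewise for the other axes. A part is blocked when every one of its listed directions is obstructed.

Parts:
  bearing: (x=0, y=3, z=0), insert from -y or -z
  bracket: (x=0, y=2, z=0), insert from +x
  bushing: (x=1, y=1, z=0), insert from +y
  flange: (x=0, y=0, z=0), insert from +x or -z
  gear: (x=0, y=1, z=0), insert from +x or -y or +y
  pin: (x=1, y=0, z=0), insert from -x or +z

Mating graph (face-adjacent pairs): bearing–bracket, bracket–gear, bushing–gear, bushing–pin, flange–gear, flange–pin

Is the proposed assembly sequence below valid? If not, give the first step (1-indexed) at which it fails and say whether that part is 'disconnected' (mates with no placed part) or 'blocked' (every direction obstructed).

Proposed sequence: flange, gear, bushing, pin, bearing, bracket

1. flange@(0, 0, 0) [+x clear] — {flange}
2. gear@(0, 1, 0) [+x clear] — {flange, gear}
3. bushing@(1, 1, 0) [+y clear] — {bushing, flange, gear}
4. pin@(1, 0, 0) [+z clear] — {bushing, flange, gear, pin}
5. bearing@(0, 3, 0) — no placed neighbour ⇒ disconnected

Invalid at step 5 (disconnected)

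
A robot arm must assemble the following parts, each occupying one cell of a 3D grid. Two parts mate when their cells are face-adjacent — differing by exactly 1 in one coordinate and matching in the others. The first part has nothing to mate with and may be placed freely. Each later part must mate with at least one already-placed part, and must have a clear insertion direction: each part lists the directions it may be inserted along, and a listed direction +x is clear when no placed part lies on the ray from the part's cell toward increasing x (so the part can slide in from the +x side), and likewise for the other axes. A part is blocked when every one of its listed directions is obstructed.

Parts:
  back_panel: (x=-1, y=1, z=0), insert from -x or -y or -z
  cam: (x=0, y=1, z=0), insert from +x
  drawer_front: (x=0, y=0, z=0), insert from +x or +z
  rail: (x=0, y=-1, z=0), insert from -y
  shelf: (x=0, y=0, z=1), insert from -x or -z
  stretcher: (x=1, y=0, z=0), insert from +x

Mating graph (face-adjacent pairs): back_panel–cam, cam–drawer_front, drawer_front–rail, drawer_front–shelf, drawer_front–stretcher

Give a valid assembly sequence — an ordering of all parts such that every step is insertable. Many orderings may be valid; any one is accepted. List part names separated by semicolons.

1. stretcher@(1, 0, 0) [+x clear] — {stretcher}
2. drawer_front@(0, 0, 0) [+z clear] — {drawer_front, stretcher}
3. rail@(0, -1, 0) [-y clear] — {drawer_front, rail, stretcher}
4. shelf@(0, 0, 1) [-x clear] — {drawer_front, rail, shelf, stretcher}
5. cam@(0, 1, 0) [+x clear] — {cam, drawer_front, rail, shelf, stretcher}
6. back_panel@(-1, 1, 0) [-x clear] — {back_panel, cam, drawer_front, rail, shelf, stretcher}

stretcher; drawer_front; rail; shelf; cam; back_panel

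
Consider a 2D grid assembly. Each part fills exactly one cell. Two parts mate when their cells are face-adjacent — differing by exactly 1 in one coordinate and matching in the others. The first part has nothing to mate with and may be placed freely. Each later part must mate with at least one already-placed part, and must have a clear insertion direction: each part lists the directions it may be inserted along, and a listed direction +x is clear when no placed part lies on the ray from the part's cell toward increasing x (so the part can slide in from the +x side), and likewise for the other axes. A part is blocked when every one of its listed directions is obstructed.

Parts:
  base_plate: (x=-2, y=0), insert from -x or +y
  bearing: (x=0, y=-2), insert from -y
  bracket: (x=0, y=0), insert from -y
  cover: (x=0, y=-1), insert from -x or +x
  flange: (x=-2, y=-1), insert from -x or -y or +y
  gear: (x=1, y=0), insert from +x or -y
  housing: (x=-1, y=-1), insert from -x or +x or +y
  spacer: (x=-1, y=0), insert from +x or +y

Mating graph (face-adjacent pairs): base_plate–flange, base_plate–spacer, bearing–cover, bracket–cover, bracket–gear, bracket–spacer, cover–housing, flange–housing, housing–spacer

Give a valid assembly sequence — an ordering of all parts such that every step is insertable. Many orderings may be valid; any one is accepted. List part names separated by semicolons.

bracket; cover; housing; flange; base_plate; spacer; bearing; gear

1. bracket@(0, 0) [-y clear] — {bracket}
2. cover@(0, -1) [-x clear] — {bracket, cover}
3. housing@(-1, -1) [-x clear] — {bracket, cover, housing}
4. flange@(-2, -1) [-x clear] — {bracket, cover, flange, housing}
5. base_plate@(-2, 0) [-x clear] — {base_plate, bracket, cover, flange, housing}
6. spacer@(-1, 0) [+y clear] — {base_plate, bracket, cover, flange, housing, spacer}
7. bearing@(0, -2) [-y clear] — {base_plate, bearing, bracket, cover, flange, housing, spacer}
8. gear@(1, 0) [+x clear] — {base_plate, bearing, bracket, cover, flange, gear, housing, spacer}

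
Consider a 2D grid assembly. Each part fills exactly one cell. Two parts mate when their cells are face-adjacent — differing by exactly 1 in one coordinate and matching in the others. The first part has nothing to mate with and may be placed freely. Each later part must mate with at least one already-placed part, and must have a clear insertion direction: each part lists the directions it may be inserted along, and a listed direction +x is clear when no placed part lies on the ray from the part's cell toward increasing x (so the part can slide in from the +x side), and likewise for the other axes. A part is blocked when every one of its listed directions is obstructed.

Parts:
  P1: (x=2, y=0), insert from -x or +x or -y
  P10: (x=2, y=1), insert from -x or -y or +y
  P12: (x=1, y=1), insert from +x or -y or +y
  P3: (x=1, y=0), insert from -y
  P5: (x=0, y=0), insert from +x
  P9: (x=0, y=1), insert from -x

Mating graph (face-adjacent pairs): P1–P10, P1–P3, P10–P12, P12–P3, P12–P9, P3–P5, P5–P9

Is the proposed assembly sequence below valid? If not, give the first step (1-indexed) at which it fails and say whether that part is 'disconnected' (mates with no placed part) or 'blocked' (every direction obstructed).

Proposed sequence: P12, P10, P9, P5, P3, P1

Valid

1. P12@(1, 1) [+x clear] — {P12}
2. P10@(2, 1) [-y clear] — {P10, P12}
3. P9@(0, 1) [-x clear] — {P10, P12, P9}
4. P5@(0, 0) [+x clear] — {P10, P12, P5, P9}
5. P3@(1, 0) [-y clear] — {P10, P12, P3, P5, P9}
6. P1@(2, 0) [+x clear] — {P1, P10, P12, P3, P5, P9}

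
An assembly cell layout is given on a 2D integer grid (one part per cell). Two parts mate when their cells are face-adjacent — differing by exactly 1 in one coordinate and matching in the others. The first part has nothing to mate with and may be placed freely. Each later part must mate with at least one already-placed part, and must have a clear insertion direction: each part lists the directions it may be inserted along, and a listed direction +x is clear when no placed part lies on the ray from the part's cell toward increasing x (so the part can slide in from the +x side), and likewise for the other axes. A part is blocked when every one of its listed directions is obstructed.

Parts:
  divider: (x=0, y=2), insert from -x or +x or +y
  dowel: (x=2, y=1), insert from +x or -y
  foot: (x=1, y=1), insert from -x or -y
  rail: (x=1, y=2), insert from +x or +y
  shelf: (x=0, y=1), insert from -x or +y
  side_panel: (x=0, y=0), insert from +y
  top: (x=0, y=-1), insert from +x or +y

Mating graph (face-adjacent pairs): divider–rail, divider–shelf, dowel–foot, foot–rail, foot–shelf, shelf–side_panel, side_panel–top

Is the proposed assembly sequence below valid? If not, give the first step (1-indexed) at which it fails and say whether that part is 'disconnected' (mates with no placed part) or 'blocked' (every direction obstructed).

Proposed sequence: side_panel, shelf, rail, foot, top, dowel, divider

1. side_panel@(0, 0) [+y clear] — {side_panel}
2. shelf@(0, 1) [-x clear] — {shelf, side_panel}
3. rail@(1, 2) — no placed neighbour ⇒ disconnected

Invalid at step 3 (disconnected)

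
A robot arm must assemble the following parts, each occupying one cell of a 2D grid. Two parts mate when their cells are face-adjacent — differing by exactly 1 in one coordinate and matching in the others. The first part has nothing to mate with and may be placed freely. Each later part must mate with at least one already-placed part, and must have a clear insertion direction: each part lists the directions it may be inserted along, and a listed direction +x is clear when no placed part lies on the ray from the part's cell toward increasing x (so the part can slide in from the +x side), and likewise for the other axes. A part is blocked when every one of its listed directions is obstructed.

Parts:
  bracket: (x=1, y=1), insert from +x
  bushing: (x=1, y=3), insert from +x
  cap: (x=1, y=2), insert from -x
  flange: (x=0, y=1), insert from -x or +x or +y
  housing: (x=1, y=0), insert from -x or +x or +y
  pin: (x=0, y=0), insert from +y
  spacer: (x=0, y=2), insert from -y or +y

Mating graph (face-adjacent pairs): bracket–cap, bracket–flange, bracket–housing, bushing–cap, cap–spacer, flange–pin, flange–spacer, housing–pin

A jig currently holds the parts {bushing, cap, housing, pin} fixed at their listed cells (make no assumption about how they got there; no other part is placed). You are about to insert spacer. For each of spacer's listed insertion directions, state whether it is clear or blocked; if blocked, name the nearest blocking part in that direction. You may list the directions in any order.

+y: clear; -y: blocked by pin

-y: nearest on ray is pin@(0, 0) ⇒ blocked
+y: ray from spacer(0, 2) has no placed part ⇒ clear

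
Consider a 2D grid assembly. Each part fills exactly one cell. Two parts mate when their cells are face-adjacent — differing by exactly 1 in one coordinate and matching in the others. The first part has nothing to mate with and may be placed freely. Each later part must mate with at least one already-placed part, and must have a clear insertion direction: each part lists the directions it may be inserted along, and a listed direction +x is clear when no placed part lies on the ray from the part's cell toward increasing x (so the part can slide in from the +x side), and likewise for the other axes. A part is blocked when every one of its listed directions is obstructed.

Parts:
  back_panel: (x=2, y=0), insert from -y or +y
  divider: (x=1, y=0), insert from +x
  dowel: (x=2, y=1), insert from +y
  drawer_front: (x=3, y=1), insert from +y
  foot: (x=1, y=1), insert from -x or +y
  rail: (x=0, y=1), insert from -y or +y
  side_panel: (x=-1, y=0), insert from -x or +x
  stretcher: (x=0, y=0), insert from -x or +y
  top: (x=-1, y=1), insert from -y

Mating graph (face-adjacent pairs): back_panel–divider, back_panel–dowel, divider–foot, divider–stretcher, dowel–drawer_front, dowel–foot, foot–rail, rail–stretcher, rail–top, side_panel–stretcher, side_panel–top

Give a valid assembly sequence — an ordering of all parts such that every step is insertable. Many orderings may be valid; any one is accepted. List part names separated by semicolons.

dowel; foot; drawer_front; divider; stretcher; back_panel; rail; top; side_panel

1. dowel@(2, 1) [+y clear] — {dowel}
2. foot@(1, 1) [-x clear] — {dowel, foot}
3. drawer_front@(3, 1) [+y clear] — {dowel, drawer_front, foot}
4. divider@(1, 0) [+x clear] — {divider, dowel, drawer_front, foot}
5. stretcher@(0, 0) [-x clear] — {divider, dowel, drawer_front, foot, stretcher}
6. back_panel@(2, 0) [-y clear] — {back_panel, divider, dowel, drawer_front, foot, stretcher}
7. rail@(0, 1) [+y clear] — {back_panel, divider, dowel, drawer_front, foot, rail, stretcher}
8. top@(-1, 1) [-y clear] — {back_panel, divider, dowel, drawer_front, foot, rail, stretcher, top}
9. side_panel@(-1, 0) [-x clear] — {back_panel, divider, dowel, drawer_front, foot, rail, side_panel, stretcher, top}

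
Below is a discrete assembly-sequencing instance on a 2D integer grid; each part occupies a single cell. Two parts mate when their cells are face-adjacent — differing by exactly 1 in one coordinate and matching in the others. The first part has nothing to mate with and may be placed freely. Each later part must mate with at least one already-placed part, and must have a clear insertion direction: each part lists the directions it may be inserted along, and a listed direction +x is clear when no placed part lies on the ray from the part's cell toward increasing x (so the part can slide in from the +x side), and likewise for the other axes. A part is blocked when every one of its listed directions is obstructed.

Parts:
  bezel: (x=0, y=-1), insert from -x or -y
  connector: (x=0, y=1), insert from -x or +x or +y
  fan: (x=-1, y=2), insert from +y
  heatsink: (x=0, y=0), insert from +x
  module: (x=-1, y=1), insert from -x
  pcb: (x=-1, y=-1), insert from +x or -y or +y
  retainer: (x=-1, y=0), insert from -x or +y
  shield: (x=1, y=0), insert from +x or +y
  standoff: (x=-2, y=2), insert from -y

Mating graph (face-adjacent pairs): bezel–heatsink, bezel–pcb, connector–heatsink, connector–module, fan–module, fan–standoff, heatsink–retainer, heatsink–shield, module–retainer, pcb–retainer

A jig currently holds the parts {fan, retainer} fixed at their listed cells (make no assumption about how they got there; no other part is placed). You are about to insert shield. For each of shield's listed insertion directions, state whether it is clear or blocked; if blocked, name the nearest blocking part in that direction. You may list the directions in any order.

+x: ray from shield(1, 0) has no placed part ⇒ clear
+y: ray from shield(1, 0) has no placed part ⇒ clear

+x: clear; +y: clear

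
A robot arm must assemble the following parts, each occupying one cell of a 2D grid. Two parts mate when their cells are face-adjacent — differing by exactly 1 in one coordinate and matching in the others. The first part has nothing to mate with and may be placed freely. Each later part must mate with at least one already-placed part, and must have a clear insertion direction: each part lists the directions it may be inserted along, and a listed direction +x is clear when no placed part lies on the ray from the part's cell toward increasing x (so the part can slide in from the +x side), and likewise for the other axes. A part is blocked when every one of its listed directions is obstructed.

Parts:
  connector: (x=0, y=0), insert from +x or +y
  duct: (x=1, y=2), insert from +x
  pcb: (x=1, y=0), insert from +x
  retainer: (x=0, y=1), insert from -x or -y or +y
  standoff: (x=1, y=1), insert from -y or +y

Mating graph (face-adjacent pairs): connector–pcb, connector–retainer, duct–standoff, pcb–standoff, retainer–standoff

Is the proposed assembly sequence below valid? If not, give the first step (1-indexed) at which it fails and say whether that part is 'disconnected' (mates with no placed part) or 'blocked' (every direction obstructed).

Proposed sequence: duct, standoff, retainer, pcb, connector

Invalid at step 5 (blocked)

1. duct@(1, 2) [+x clear] — {duct}
2. standoff@(1, 1) [-y clear] — {duct, standoff}
3. retainer@(0, 1) [-x clear] — {duct, retainer, standoff}
4. pcb@(1, 0) [+x clear] — {duct, pcb, retainer, standoff}
5. connector@(0, 0) — +x/+y all obstructed ⇒ blocked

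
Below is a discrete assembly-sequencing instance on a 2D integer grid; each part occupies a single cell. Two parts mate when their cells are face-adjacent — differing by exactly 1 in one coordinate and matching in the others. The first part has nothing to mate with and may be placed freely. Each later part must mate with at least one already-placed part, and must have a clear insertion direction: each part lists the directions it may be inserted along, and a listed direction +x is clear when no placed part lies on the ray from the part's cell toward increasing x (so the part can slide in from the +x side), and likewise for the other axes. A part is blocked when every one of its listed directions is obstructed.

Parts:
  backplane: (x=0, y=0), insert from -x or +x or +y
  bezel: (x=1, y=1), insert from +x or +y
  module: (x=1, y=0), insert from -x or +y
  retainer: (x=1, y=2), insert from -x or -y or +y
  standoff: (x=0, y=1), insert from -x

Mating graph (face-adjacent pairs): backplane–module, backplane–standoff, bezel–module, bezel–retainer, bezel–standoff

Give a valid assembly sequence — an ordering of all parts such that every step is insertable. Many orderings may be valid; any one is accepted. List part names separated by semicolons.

retainer; bezel; standoff; module; backplane

1. retainer@(1, 2) [-x clear] — {retainer}
2. bezel@(1, 1) [+x clear] — {bezel, retainer}
3. standoff@(0, 1) [-x clear] — {bezel, retainer, standoff}
4. module@(1, 0) [-x clear] — {bezel, module, retainer, standoff}
5. backplane@(0, 0) [-x clear] — {backplane, bezel, module, retainer, standoff}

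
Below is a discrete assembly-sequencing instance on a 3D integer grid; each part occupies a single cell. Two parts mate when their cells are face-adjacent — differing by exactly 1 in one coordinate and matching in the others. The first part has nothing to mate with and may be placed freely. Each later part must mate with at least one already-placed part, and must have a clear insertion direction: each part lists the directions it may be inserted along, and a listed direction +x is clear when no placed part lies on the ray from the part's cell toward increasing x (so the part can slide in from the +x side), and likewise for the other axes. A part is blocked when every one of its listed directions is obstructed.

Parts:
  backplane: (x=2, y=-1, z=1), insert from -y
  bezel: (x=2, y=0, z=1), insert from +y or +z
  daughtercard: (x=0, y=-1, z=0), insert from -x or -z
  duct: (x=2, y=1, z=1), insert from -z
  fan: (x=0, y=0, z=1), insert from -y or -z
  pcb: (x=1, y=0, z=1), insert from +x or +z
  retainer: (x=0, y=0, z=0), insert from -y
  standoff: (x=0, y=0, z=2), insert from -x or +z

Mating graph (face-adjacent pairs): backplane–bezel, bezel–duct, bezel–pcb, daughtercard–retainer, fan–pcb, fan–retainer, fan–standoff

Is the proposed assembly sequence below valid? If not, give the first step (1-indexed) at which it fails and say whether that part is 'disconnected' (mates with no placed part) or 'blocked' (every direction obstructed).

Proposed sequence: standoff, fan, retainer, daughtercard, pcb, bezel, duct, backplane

Valid

1. standoff@(0, 0, 2) [-x clear] — {standoff}
2. fan@(0, 0, 1) [-y clear] — {fan, standoff}
3. retainer@(0, 0, 0) [-y clear] — {fan, retainer, standoff}
4. daughtercard@(0, -1, 0) [-x clear] — {daughtercard, fan, retainer, standoff}
5. pcb@(1, 0, 1) [+x clear] — {daughtercard, fan, pcb, retainer, standoff}
6. bezel@(2, 0, 1) [+y clear] — {bezel, daughtercard, fan, pcb, retainer, standoff}
7. duct@(2, 1, 1) [-z clear] — {bezel, daughtercard, duct, fan, pcb, retainer, standoff}
8. backplane@(2, -1, 1) [-y clear] — {backplane, bezel, daughtercard, duct, fan, pcb, retainer, standoff}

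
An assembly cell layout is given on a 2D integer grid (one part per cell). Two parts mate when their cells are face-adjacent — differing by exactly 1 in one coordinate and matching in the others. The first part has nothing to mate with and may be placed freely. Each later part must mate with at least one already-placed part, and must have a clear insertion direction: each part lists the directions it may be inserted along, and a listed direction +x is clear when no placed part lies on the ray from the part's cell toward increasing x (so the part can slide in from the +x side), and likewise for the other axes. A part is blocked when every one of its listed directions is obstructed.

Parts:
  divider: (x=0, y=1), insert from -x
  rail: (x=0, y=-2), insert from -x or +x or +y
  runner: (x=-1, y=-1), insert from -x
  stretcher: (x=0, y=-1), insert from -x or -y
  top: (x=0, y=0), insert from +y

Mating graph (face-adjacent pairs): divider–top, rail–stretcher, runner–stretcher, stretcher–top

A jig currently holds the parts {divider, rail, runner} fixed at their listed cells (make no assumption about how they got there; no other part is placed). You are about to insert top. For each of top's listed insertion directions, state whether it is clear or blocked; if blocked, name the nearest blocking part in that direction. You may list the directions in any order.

+y: blocked by divider

+y: nearest on ray is divider@(0, 1) ⇒ blocked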